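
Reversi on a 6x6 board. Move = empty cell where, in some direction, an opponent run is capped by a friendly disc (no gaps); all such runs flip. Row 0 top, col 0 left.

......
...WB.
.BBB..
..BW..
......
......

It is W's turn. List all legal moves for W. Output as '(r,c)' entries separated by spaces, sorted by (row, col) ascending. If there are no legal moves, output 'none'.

(0,3): no bracket -> illegal
(0,4): no bracket -> illegal
(0,5): no bracket -> illegal
(1,0): no bracket -> illegal
(1,1): flips 1 -> legal
(1,2): no bracket -> illegal
(1,5): flips 1 -> legal
(2,0): no bracket -> illegal
(2,4): no bracket -> illegal
(2,5): no bracket -> illegal
(3,0): no bracket -> illegal
(3,1): flips 2 -> legal
(3,4): no bracket -> illegal
(4,1): no bracket -> illegal
(4,2): no bracket -> illegal
(4,3): no bracket -> illegal

Answer: (1,1) (1,5) (3,1)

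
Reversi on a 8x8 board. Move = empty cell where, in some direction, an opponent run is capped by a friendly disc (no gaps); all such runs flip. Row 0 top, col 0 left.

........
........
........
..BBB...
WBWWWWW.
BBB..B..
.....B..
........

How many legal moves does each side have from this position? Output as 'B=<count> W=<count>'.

-- B to move --
(3,0): flips 1 -> legal
(3,1): no bracket -> illegal
(3,5): flips 1 -> legal
(3,6): no bracket -> illegal
(3,7): flips 1 -> legal
(4,7): flips 5 -> legal
(5,3): flips 1 -> legal
(5,4): flips 2 -> legal
(5,6): flips 1 -> legal
(5,7): no bracket -> illegal
B mobility = 7
-- W to move --
(2,1): flips 1 -> legal
(2,2): flips 2 -> legal
(2,3): flips 2 -> legal
(2,4): flips 2 -> legal
(2,5): flips 1 -> legal
(3,0): no bracket -> illegal
(3,1): no bracket -> illegal
(3,5): no bracket -> illegal
(5,3): no bracket -> illegal
(5,4): no bracket -> illegal
(5,6): no bracket -> illegal
(6,0): flips 2 -> legal
(6,1): flips 1 -> legal
(6,2): flips 2 -> legal
(6,3): no bracket -> illegal
(6,4): flips 1 -> legal
(6,6): flips 1 -> legal
(7,4): no bracket -> illegal
(7,5): flips 2 -> legal
(7,6): no bracket -> illegal
W mobility = 11

Answer: B=7 W=11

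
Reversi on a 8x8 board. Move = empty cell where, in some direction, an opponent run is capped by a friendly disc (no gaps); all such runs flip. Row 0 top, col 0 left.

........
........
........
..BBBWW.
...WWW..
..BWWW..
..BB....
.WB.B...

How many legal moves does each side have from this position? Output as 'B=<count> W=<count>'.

Answer: B=8 W=9

Derivation:
-- B to move --
(2,4): no bracket -> illegal
(2,5): no bracket -> illegal
(2,6): flips 3 -> legal
(2,7): flips 3 -> legal
(3,7): flips 2 -> legal
(4,2): no bracket -> illegal
(4,6): no bracket -> illegal
(4,7): no bracket -> illegal
(5,6): flips 4 -> legal
(6,0): no bracket -> illegal
(6,1): no bracket -> illegal
(6,4): flips 2 -> legal
(6,5): flips 2 -> legal
(6,6): flips 2 -> legal
(7,0): flips 1 -> legal
B mobility = 8
-- W to move --
(2,1): flips 1 -> legal
(2,2): flips 1 -> legal
(2,3): flips 2 -> legal
(2,4): flips 1 -> legal
(2,5): flips 1 -> legal
(3,1): flips 3 -> legal
(4,1): no bracket -> illegal
(4,2): no bracket -> illegal
(5,1): flips 1 -> legal
(6,1): flips 1 -> legal
(6,4): no bracket -> illegal
(6,5): no bracket -> illegal
(7,3): flips 2 -> legal
(7,5): no bracket -> illegal
W mobility = 9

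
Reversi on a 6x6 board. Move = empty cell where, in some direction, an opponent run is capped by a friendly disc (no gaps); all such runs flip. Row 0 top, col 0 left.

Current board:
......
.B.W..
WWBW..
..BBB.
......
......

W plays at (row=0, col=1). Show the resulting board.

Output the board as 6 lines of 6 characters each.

Place W at (0,1); scan 8 dirs for brackets.
Dir NW: edge -> no flip
Dir N: edge -> no flip
Dir NE: edge -> no flip
Dir W: first cell '.' (not opp) -> no flip
Dir E: first cell '.' (not opp) -> no flip
Dir SW: first cell '.' (not opp) -> no flip
Dir S: opp run (1,1) capped by W -> flip
Dir SE: first cell '.' (not opp) -> no flip
All flips: (1,1)

Answer: .W....
.W.W..
WWBW..
..BBB.
......
......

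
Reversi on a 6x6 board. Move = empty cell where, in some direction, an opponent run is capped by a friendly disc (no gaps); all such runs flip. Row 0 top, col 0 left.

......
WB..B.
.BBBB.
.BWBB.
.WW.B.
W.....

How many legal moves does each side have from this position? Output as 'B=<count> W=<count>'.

Answer: B=4 W=7

Derivation:
-- B to move --
(0,0): no bracket -> illegal
(0,1): no bracket -> illegal
(2,0): no bracket -> illegal
(3,0): no bracket -> illegal
(4,0): no bracket -> illegal
(4,3): flips 1 -> legal
(5,1): flips 2 -> legal
(5,2): flips 2 -> legal
(5,3): flips 1 -> legal
B mobility = 4
-- W to move --
(0,0): no bracket -> illegal
(0,1): flips 3 -> legal
(0,2): no bracket -> illegal
(0,3): no bracket -> illegal
(0,4): no bracket -> illegal
(0,5): flips 2 -> legal
(1,2): flips 2 -> legal
(1,3): no bracket -> illegal
(1,5): flips 2 -> legal
(2,0): flips 1 -> legal
(2,5): no bracket -> illegal
(3,0): flips 1 -> legal
(3,5): flips 2 -> legal
(4,0): no bracket -> illegal
(4,3): no bracket -> illegal
(4,5): no bracket -> illegal
(5,3): no bracket -> illegal
(5,4): no bracket -> illegal
(5,5): no bracket -> illegal
W mobility = 7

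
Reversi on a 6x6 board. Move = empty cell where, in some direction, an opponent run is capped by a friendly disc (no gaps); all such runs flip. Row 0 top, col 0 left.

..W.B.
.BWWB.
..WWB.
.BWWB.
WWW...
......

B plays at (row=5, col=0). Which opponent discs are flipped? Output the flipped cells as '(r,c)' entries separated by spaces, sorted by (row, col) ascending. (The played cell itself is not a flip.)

Dir NW: edge -> no flip
Dir N: opp run (4,0), next='.' -> no flip
Dir NE: opp run (4,1) (3,2) (2,3) capped by B -> flip
Dir W: edge -> no flip
Dir E: first cell '.' (not opp) -> no flip
Dir SW: edge -> no flip
Dir S: edge -> no flip
Dir SE: edge -> no flip

Answer: (2,3) (3,2) (4,1)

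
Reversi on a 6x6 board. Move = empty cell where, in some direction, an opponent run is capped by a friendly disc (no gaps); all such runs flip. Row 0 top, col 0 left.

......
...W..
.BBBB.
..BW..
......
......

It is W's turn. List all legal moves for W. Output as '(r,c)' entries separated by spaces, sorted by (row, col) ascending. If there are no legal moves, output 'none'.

Answer: (1,1) (1,5) (3,1) (3,5)

Derivation:
(1,0): no bracket -> illegal
(1,1): flips 1 -> legal
(1,2): no bracket -> illegal
(1,4): no bracket -> illegal
(1,5): flips 1 -> legal
(2,0): no bracket -> illegal
(2,5): no bracket -> illegal
(3,0): no bracket -> illegal
(3,1): flips 2 -> legal
(3,4): no bracket -> illegal
(3,5): flips 1 -> legal
(4,1): no bracket -> illegal
(4,2): no bracket -> illegal
(4,3): no bracket -> illegal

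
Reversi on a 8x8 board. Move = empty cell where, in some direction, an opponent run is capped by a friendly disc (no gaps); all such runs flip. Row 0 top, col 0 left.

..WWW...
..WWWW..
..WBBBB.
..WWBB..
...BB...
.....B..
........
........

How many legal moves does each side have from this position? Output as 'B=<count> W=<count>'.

Answer: B=8 W=8

Derivation:
-- B to move --
(0,1): flips 1 -> legal
(0,5): flips 2 -> legal
(0,6): flips 1 -> legal
(1,1): flips 2 -> legal
(1,6): no bracket -> illegal
(2,1): flips 2 -> legal
(3,1): flips 2 -> legal
(4,1): flips 1 -> legal
(4,2): flips 1 -> legal
B mobility = 8
-- W to move --
(1,6): no bracket -> illegal
(1,7): no bracket -> illegal
(2,7): flips 4 -> legal
(3,6): flips 3 -> legal
(3,7): flips 1 -> legal
(4,2): no bracket -> illegal
(4,5): flips 4 -> legal
(4,6): flips 2 -> legal
(5,2): no bracket -> illegal
(5,3): flips 1 -> legal
(5,4): flips 4 -> legal
(5,6): no bracket -> illegal
(6,4): no bracket -> illegal
(6,5): no bracket -> illegal
(6,6): flips 2 -> legal
W mobility = 8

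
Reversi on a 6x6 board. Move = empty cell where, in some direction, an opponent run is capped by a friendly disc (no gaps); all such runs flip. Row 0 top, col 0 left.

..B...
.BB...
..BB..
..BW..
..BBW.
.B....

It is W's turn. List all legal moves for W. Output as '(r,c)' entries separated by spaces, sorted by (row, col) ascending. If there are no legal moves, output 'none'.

Answer: (0,0) (1,3) (3,1) (4,1) (5,3)

Derivation:
(0,0): flips 2 -> legal
(0,1): no bracket -> illegal
(0,3): no bracket -> illegal
(1,0): no bracket -> illegal
(1,3): flips 1 -> legal
(1,4): no bracket -> illegal
(2,0): no bracket -> illegal
(2,1): no bracket -> illegal
(2,4): no bracket -> illegal
(3,1): flips 1 -> legal
(3,4): no bracket -> illegal
(4,0): no bracket -> illegal
(4,1): flips 2 -> legal
(5,0): no bracket -> illegal
(5,2): no bracket -> illegal
(5,3): flips 1 -> legal
(5,4): no bracket -> illegal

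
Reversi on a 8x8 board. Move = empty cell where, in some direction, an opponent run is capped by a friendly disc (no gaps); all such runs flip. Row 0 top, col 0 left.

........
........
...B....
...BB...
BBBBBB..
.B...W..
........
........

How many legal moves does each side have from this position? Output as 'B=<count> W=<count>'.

Answer: B=2 W=2

Derivation:
-- B to move --
(4,6): no bracket -> illegal
(5,4): no bracket -> illegal
(5,6): no bracket -> illegal
(6,4): no bracket -> illegal
(6,5): flips 1 -> legal
(6,6): flips 1 -> legal
B mobility = 2
-- W to move --
(1,2): no bracket -> illegal
(1,3): no bracket -> illegal
(1,4): no bracket -> illegal
(2,2): flips 2 -> legal
(2,4): no bracket -> illegal
(2,5): no bracket -> illegal
(3,0): no bracket -> illegal
(3,1): no bracket -> illegal
(3,2): no bracket -> illegal
(3,5): flips 1 -> legal
(3,6): no bracket -> illegal
(4,6): no bracket -> illegal
(5,0): no bracket -> illegal
(5,2): no bracket -> illegal
(5,3): no bracket -> illegal
(5,4): no bracket -> illegal
(5,6): no bracket -> illegal
(6,0): no bracket -> illegal
(6,1): no bracket -> illegal
(6,2): no bracket -> illegal
W mobility = 2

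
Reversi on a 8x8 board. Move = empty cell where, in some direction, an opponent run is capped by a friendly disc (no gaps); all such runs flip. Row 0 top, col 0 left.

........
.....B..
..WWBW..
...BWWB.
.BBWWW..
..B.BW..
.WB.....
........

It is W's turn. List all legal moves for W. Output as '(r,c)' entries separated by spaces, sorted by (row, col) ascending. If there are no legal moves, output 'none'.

(0,4): no bracket -> illegal
(0,5): flips 1 -> legal
(0,6): no bracket -> illegal
(1,3): flips 1 -> legal
(1,4): flips 1 -> legal
(1,6): no bracket -> illegal
(2,6): no bracket -> illegal
(2,7): flips 1 -> legal
(3,0): no bracket -> illegal
(3,1): no bracket -> illegal
(3,2): flips 1 -> legal
(3,7): flips 1 -> legal
(4,0): flips 2 -> legal
(4,6): no bracket -> illegal
(4,7): flips 1 -> legal
(5,0): no bracket -> illegal
(5,1): no bracket -> illegal
(5,3): flips 1 -> legal
(6,3): flips 2 -> legal
(6,4): flips 1 -> legal
(6,5): flips 1 -> legal
(7,1): no bracket -> illegal
(7,2): no bracket -> illegal
(7,3): no bracket -> illegal

Answer: (0,5) (1,3) (1,4) (2,7) (3,2) (3,7) (4,0) (4,7) (5,3) (6,3) (6,4) (6,5)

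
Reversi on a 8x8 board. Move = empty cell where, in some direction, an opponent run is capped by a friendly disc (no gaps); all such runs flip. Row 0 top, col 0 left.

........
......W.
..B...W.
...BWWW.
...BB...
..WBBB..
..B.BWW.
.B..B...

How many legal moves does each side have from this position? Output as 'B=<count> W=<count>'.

Answer: B=12 W=6

Derivation:
-- B to move --
(0,5): no bracket -> illegal
(0,6): no bracket -> illegal
(0,7): no bracket -> illegal
(1,5): no bracket -> illegal
(1,7): flips 2 -> legal
(2,3): no bracket -> illegal
(2,4): flips 1 -> legal
(2,5): flips 1 -> legal
(2,7): no bracket -> illegal
(3,7): flips 3 -> legal
(4,1): no bracket -> illegal
(4,2): flips 1 -> legal
(4,5): no bracket -> illegal
(4,6): no bracket -> illegal
(4,7): no bracket -> illegal
(5,1): flips 1 -> legal
(5,6): flips 1 -> legal
(5,7): no bracket -> illegal
(6,1): flips 1 -> legal
(6,3): no bracket -> illegal
(6,7): flips 2 -> legal
(7,5): flips 1 -> legal
(7,6): flips 1 -> legal
(7,7): flips 1 -> legal
B mobility = 12
-- W to move --
(1,1): flips 4 -> legal
(1,2): no bracket -> illegal
(1,3): no bracket -> illegal
(2,1): no bracket -> illegal
(2,3): no bracket -> illegal
(2,4): no bracket -> illegal
(3,1): no bracket -> illegal
(3,2): flips 3 -> legal
(4,2): no bracket -> illegal
(4,5): flips 1 -> legal
(4,6): no bracket -> illegal
(5,1): no bracket -> illegal
(5,6): flips 3 -> legal
(6,0): no bracket -> illegal
(6,1): no bracket -> illegal
(6,3): flips 1 -> legal
(7,0): no bracket -> illegal
(7,2): flips 1 -> legal
(7,3): no bracket -> illegal
(7,5): no bracket -> illegal
W mobility = 6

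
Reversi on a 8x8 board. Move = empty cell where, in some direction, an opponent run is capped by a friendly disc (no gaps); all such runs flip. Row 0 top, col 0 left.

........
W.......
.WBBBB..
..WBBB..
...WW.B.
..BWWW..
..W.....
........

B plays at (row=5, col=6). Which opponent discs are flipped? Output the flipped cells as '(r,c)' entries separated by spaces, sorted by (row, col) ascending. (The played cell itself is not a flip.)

Dir NW: first cell '.' (not opp) -> no flip
Dir N: first cell 'B' (not opp) -> no flip
Dir NE: first cell '.' (not opp) -> no flip
Dir W: opp run (5,5) (5,4) (5,3) capped by B -> flip
Dir E: first cell '.' (not opp) -> no flip
Dir SW: first cell '.' (not opp) -> no flip
Dir S: first cell '.' (not opp) -> no flip
Dir SE: first cell '.' (not opp) -> no flip

Answer: (5,3) (5,4) (5,5)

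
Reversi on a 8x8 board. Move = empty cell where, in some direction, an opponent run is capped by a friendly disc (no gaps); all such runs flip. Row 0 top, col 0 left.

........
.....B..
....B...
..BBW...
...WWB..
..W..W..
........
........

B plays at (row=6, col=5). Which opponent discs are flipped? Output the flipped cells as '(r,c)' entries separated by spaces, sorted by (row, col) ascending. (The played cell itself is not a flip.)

Dir NW: first cell '.' (not opp) -> no flip
Dir N: opp run (5,5) capped by B -> flip
Dir NE: first cell '.' (not opp) -> no flip
Dir W: first cell '.' (not opp) -> no flip
Dir E: first cell '.' (not opp) -> no flip
Dir SW: first cell '.' (not opp) -> no flip
Dir S: first cell '.' (not opp) -> no flip
Dir SE: first cell '.' (not opp) -> no flip

Answer: (5,5)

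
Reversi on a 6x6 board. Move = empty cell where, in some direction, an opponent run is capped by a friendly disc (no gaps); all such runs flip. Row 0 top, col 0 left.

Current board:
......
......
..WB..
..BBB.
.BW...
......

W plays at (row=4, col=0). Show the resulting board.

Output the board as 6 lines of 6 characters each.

Place W at (4,0); scan 8 dirs for brackets.
Dir NW: edge -> no flip
Dir N: first cell '.' (not opp) -> no flip
Dir NE: first cell '.' (not opp) -> no flip
Dir W: edge -> no flip
Dir E: opp run (4,1) capped by W -> flip
Dir SW: edge -> no flip
Dir S: first cell '.' (not opp) -> no flip
Dir SE: first cell '.' (not opp) -> no flip
All flips: (4,1)

Answer: ......
......
..WB..
..BBB.
WWW...
......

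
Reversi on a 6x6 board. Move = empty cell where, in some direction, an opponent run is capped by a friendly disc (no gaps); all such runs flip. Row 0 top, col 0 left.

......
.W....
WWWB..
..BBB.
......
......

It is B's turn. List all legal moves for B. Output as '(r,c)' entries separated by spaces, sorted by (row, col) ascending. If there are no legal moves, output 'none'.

Answer: (0,0) (1,0) (1,2)

Derivation:
(0,0): flips 2 -> legal
(0,1): no bracket -> illegal
(0,2): no bracket -> illegal
(1,0): flips 1 -> legal
(1,2): flips 1 -> legal
(1,3): no bracket -> illegal
(3,0): no bracket -> illegal
(3,1): no bracket -> illegal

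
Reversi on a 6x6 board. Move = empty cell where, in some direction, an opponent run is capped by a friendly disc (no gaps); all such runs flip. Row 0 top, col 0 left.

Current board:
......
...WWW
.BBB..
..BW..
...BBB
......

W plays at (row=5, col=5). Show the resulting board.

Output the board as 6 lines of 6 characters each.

Answer: ......
...WWW
.BBB..
..BW..
...BWB
.....W

Derivation:
Place W at (5,5); scan 8 dirs for brackets.
Dir NW: opp run (4,4) capped by W -> flip
Dir N: opp run (4,5), next='.' -> no flip
Dir NE: edge -> no flip
Dir W: first cell '.' (not opp) -> no flip
Dir E: edge -> no flip
Dir SW: edge -> no flip
Dir S: edge -> no flip
Dir SE: edge -> no flip
All flips: (4,4)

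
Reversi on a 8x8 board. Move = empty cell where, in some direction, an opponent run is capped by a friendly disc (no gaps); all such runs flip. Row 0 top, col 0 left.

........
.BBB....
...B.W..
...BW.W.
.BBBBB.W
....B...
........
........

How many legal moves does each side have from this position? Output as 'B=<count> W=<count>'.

Answer: B=4 W=6

Derivation:
-- B to move --
(1,4): no bracket -> illegal
(1,5): no bracket -> illegal
(1,6): flips 2 -> legal
(2,4): flips 1 -> legal
(2,6): no bracket -> illegal
(2,7): flips 1 -> legal
(3,5): flips 1 -> legal
(3,7): no bracket -> illegal
(4,6): no bracket -> illegal
(5,6): no bracket -> illegal
(5,7): no bracket -> illegal
B mobility = 4
-- W to move --
(0,0): no bracket -> illegal
(0,1): flips 2 -> legal
(0,2): no bracket -> illegal
(0,3): no bracket -> illegal
(0,4): no bracket -> illegal
(1,0): no bracket -> illegal
(1,4): no bracket -> illegal
(2,0): no bracket -> illegal
(2,1): no bracket -> illegal
(2,2): no bracket -> illegal
(2,4): no bracket -> illegal
(3,0): no bracket -> illegal
(3,1): no bracket -> illegal
(3,2): flips 1 -> legal
(3,5): no bracket -> illegal
(4,0): no bracket -> illegal
(4,6): no bracket -> illegal
(5,0): no bracket -> illegal
(5,1): no bracket -> illegal
(5,2): flips 1 -> legal
(5,3): no bracket -> illegal
(5,5): no bracket -> illegal
(5,6): flips 1 -> legal
(6,3): flips 2 -> legal
(6,4): flips 2 -> legal
(6,5): no bracket -> illegal
W mobility = 6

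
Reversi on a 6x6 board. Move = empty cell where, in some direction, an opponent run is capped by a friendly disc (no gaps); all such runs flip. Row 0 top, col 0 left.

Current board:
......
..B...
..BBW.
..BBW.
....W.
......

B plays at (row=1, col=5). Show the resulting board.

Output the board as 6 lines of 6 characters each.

Answer: ......
..B..B
..BBB.
..BBW.
....W.
......

Derivation:
Place B at (1,5); scan 8 dirs for brackets.
Dir NW: first cell '.' (not opp) -> no flip
Dir N: first cell '.' (not opp) -> no flip
Dir NE: edge -> no flip
Dir W: first cell '.' (not opp) -> no flip
Dir E: edge -> no flip
Dir SW: opp run (2,4) capped by B -> flip
Dir S: first cell '.' (not opp) -> no flip
Dir SE: edge -> no flip
All flips: (2,4)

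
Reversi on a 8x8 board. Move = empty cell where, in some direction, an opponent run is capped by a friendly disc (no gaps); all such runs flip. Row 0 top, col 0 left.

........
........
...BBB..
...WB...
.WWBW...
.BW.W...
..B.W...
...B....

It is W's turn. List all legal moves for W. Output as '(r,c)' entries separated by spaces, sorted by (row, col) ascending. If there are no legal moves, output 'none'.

Answer: (1,3) (1,4) (1,5) (1,6) (3,2) (3,5) (5,0) (5,3) (6,0) (6,1) (7,2)

Derivation:
(1,2): no bracket -> illegal
(1,3): flips 1 -> legal
(1,4): flips 2 -> legal
(1,5): flips 1 -> legal
(1,6): flips 3 -> legal
(2,2): no bracket -> illegal
(2,6): no bracket -> illegal
(3,2): flips 1 -> legal
(3,5): flips 1 -> legal
(3,6): no bracket -> illegal
(4,0): no bracket -> illegal
(4,5): no bracket -> illegal
(5,0): flips 1 -> legal
(5,3): flips 1 -> legal
(6,0): flips 1 -> legal
(6,1): flips 1 -> legal
(6,3): no bracket -> illegal
(7,1): no bracket -> illegal
(7,2): flips 1 -> legal
(7,4): no bracket -> illegal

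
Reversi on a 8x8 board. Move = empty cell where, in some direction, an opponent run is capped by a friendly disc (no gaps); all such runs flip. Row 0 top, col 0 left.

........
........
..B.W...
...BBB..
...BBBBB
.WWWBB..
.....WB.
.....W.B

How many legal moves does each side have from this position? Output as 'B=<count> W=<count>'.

Answer: B=9 W=9

Derivation:
-- B to move --
(1,3): flips 1 -> legal
(1,4): flips 1 -> legal
(1,5): flips 1 -> legal
(2,3): no bracket -> illegal
(2,5): no bracket -> illegal
(4,0): no bracket -> illegal
(4,1): no bracket -> illegal
(4,2): no bracket -> illegal
(5,0): flips 3 -> legal
(5,6): no bracket -> illegal
(6,0): no bracket -> illegal
(6,1): flips 1 -> legal
(6,2): flips 1 -> legal
(6,3): flips 1 -> legal
(6,4): flips 1 -> legal
(7,4): no bracket -> illegal
(7,6): flips 1 -> legal
B mobility = 9
-- W to move --
(1,1): no bracket -> illegal
(1,2): no bracket -> illegal
(1,3): no bracket -> illegal
(2,1): no bracket -> illegal
(2,3): flips 2 -> legal
(2,5): flips 5 -> legal
(2,6): flips 2 -> legal
(3,1): no bracket -> illegal
(3,2): flips 2 -> legal
(3,6): no bracket -> illegal
(3,7): no bracket -> illegal
(4,2): flips 1 -> legal
(5,6): flips 2 -> legal
(5,7): flips 3 -> legal
(6,3): no bracket -> illegal
(6,4): flips 3 -> legal
(6,7): flips 1 -> legal
(7,6): no bracket -> illegal
W mobility = 9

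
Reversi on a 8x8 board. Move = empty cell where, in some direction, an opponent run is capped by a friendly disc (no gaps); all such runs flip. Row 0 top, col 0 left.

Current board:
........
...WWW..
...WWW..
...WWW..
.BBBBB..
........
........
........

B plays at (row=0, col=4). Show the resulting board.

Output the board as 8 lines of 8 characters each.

Answer: ....B...
...WBW..
...WBW..
...WBW..
.BBBBB..
........
........
........

Derivation:
Place B at (0,4); scan 8 dirs for brackets.
Dir NW: edge -> no flip
Dir N: edge -> no flip
Dir NE: edge -> no flip
Dir W: first cell '.' (not opp) -> no flip
Dir E: first cell '.' (not opp) -> no flip
Dir SW: opp run (1,3), next='.' -> no flip
Dir S: opp run (1,4) (2,4) (3,4) capped by B -> flip
Dir SE: opp run (1,5), next='.' -> no flip
All flips: (1,4) (2,4) (3,4)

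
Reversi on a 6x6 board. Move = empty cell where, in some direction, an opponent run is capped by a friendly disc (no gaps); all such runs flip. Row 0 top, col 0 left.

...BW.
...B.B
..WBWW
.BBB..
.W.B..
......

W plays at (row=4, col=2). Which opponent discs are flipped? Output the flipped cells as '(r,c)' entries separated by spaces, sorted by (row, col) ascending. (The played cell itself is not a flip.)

Dir NW: opp run (3,1), next='.' -> no flip
Dir N: opp run (3,2) capped by W -> flip
Dir NE: opp run (3,3) capped by W -> flip
Dir W: first cell 'W' (not opp) -> no flip
Dir E: opp run (4,3), next='.' -> no flip
Dir SW: first cell '.' (not opp) -> no flip
Dir S: first cell '.' (not opp) -> no flip
Dir SE: first cell '.' (not opp) -> no flip

Answer: (3,2) (3,3)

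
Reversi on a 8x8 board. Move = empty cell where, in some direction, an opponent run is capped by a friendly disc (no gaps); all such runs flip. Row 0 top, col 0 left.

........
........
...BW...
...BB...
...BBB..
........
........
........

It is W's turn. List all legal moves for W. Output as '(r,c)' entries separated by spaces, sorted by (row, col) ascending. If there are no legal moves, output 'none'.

Answer: (2,2) (4,2) (5,4)

Derivation:
(1,2): no bracket -> illegal
(1,3): no bracket -> illegal
(1,4): no bracket -> illegal
(2,2): flips 1 -> legal
(2,5): no bracket -> illegal
(3,2): no bracket -> illegal
(3,5): no bracket -> illegal
(3,6): no bracket -> illegal
(4,2): flips 1 -> legal
(4,6): no bracket -> illegal
(5,2): no bracket -> illegal
(5,3): no bracket -> illegal
(5,4): flips 2 -> legal
(5,5): no bracket -> illegal
(5,6): no bracket -> illegal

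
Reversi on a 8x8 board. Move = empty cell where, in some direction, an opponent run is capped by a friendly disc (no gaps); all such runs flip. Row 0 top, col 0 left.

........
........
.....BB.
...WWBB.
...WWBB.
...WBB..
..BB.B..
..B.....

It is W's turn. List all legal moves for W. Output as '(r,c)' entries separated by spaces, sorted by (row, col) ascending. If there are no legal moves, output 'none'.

(1,4): no bracket -> illegal
(1,5): no bracket -> illegal
(1,6): flips 1 -> legal
(1,7): flips 2 -> legal
(2,4): no bracket -> illegal
(2,7): no bracket -> illegal
(3,7): flips 2 -> legal
(4,7): flips 2 -> legal
(5,1): no bracket -> illegal
(5,2): no bracket -> illegal
(5,6): flips 3 -> legal
(5,7): no bracket -> illegal
(6,1): no bracket -> illegal
(6,4): flips 1 -> legal
(6,6): flips 1 -> legal
(7,1): flips 1 -> legal
(7,3): flips 1 -> legal
(7,4): no bracket -> illegal
(7,5): no bracket -> illegal
(7,6): flips 2 -> legal

Answer: (1,6) (1,7) (3,7) (4,7) (5,6) (6,4) (6,6) (7,1) (7,3) (7,6)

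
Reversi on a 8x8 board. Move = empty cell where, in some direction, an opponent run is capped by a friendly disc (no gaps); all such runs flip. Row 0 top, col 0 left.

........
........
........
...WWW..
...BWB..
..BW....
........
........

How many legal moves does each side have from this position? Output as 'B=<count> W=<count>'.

-- B to move --
(2,2): no bracket -> illegal
(2,3): flips 2 -> legal
(2,4): no bracket -> illegal
(2,5): flips 2 -> legal
(2,6): no bracket -> illegal
(3,2): no bracket -> illegal
(3,6): no bracket -> illegal
(4,2): no bracket -> illegal
(4,6): no bracket -> illegal
(5,4): flips 1 -> legal
(5,5): no bracket -> illegal
(6,2): no bracket -> illegal
(6,3): flips 1 -> legal
(6,4): no bracket -> illegal
B mobility = 4
-- W to move --
(3,2): no bracket -> illegal
(3,6): no bracket -> illegal
(4,1): no bracket -> illegal
(4,2): flips 1 -> legal
(4,6): flips 1 -> legal
(5,1): flips 1 -> legal
(5,4): no bracket -> illegal
(5,5): flips 1 -> legal
(5,6): flips 1 -> legal
(6,1): flips 2 -> legal
(6,2): no bracket -> illegal
(6,3): no bracket -> illegal
W mobility = 6

Answer: B=4 W=6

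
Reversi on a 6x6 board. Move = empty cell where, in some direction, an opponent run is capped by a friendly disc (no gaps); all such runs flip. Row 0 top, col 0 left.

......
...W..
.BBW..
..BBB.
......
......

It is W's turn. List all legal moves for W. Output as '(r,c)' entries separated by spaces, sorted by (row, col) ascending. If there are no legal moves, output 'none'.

Answer: (2,0) (3,1) (4,1) (4,3) (4,5)

Derivation:
(1,0): no bracket -> illegal
(1,1): no bracket -> illegal
(1,2): no bracket -> illegal
(2,0): flips 2 -> legal
(2,4): no bracket -> illegal
(2,5): no bracket -> illegal
(3,0): no bracket -> illegal
(3,1): flips 1 -> legal
(3,5): no bracket -> illegal
(4,1): flips 1 -> legal
(4,2): no bracket -> illegal
(4,3): flips 1 -> legal
(4,4): no bracket -> illegal
(4,5): flips 1 -> legal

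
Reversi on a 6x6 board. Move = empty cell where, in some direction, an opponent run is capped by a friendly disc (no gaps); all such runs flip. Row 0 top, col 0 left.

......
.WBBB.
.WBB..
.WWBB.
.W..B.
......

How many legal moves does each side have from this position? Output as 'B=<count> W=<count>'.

-- B to move --
(0,0): flips 1 -> legal
(0,1): no bracket -> illegal
(0,2): no bracket -> illegal
(1,0): flips 1 -> legal
(2,0): flips 1 -> legal
(3,0): flips 3 -> legal
(4,0): flips 1 -> legal
(4,2): flips 1 -> legal
(4,3): no bracket -> illegal
(5,0): flips 2 -> legal
(5,1): no bracket -> illegal
(5,2): no bracket -> illegal
B mobility = 7
-- W to move --
(0,1): no bracket -> illegal
(0,2): flips 2 -> legal
(0,3): flips 1 -> legal
(0,4): flips 2 -> legal
(0,5): flips 2 -> legal
(1,5): flips 3 -> legal
(2,4): flips 2 -> legal
(2,5): no bracket -> illegal
(3,5): flips 2 -> legal
(4,2): no bracket -> illegal
(4,3): no bracket -> illegal
(4,5): no bracket -> illegal
(5,3): no bracket -> illegal
(5,4): no bracket -> illegal
(5,5): flips 3 -> legal
W mobility = 8

Answer: B=7 W=8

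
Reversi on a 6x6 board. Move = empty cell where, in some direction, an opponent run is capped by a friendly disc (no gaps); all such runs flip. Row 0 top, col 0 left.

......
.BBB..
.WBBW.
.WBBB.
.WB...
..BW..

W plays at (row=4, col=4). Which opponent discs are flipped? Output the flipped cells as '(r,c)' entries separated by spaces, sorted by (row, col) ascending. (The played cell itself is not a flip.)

Dir NW: opp run (3,3) (2,2) (1,1), next='.' -> no flip
Dir N: opp run (3,4) capped by W -> flip
Dir NE: first cell '.' (not opp) -> no flip
Dir W: first cell '.' (not opp) -> no flip
Dir E: first cell '.' (not opp) -> no flip
Dir SW: first cell 'W' (not opp) -> no flip
Dir S: first cell '.' (not opp) -> no flip
Dir SE: first cell '.' (not opp) -> no flip

Answer: (3,4)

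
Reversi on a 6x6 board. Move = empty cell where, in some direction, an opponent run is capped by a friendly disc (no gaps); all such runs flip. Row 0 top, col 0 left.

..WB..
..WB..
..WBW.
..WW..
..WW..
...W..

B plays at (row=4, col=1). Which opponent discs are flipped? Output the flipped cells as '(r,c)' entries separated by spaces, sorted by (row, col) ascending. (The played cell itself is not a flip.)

Dir NW: first cell '.' (not opp) -> no flip
Dir N: first cell '.' (not opp) -> no flip
Dir NE: opp run (3,2) capped by B -> flip
Dir W: first cell '.' (not opp) -> no flip
Dir E: opp run (4,2) (4,3), next='.' -> no flip
Dir SW: first cell '.' (not opp) -> no flip
Dir S: first cell '.' (not opp) -> no flip
Dir SE: first cell '.' (not opp) -> no flip

Answer: (3,2)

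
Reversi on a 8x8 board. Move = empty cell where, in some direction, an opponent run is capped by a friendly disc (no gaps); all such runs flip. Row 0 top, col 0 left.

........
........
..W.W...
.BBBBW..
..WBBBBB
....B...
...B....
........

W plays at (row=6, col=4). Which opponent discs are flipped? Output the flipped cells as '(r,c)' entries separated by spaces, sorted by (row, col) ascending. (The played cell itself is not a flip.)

Answer: (3,4) (4,4) (5,4)

Derivation:
Dir NW: first cell '.' (not opp) -> no flip
Dir N: opp run (5,4) (4,4) (3,4) capped by W -> flip
Dir NE: first cell '.' (not opp) -> no flip
Dir W: opp run (6,3), next='.' -> no flip
Dir E: first cell '.' (not opp) -> no flip
Dir SW: first cell '.' (not opp) -> no flip
Dir S: first cell '.' (not opp) -> no flip
Dir SE: first cell '.' (not opp) -> no flip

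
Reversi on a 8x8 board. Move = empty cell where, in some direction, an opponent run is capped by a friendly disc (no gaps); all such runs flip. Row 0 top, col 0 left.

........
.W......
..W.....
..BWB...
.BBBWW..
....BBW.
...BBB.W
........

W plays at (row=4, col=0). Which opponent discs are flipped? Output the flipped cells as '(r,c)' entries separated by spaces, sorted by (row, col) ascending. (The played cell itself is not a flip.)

Answer: (4,1) (4,2) (4,3)

Derivation:
Dir NW: edge -> no flip
Dir N: first cell '.' (not opp) -> no flip
Dir NE: first cell '.' (not opp) -> no flip
Dir W: edge -> no flip
Dir E: opp run (4,1) (4,2) (4,3) capped by W -> flip
Dir SW: edge -> no flip
Dir S: first cell '.' (not opp) -> no flip
Dir SE: first cell '.' (not opp) -> no flip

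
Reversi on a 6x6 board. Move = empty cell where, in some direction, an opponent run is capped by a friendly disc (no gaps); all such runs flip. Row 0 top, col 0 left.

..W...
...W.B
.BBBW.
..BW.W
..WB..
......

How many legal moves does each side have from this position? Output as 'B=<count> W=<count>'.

Answer: B=8 W=6

Derivation:
-- B to move --
(0,1): no bracket -> illegal
(0,3): flips 1 -> legal
(0,4): flips 1 -> legal
(1,1): no bracket -> illegal
(1,2): no bracket -> illegal
(1,4): no bracket -> illegal
(2,5): flips 1 -> legal
(3,1): no bracket -> illegal
(3,4): flips 1 -> legal
(4,1): flips 1 -> legal
(4,4): flips 1 -> legal
(4,5): no bracket -> illegal
(5,1): flips 3 -> legal
(5,2): flips 1 -> legal
(5,3): no bracket -> illegal
B mobility = 8
-- W to move --
(0,4): no bracket -> illegal
(0,5): no bracket -> illegal
(1,0): no bracket -> illegal
(1,1): flips 1 -> legal
(1,2): flips 2 -> legal
(1,4): no bracket -> illegal
(2,0): flips 3 -> legal
(2,5): no bracket -> illegal
(3,0): no bracket -> illegal
(3,1): flips 2 -> legal
(3,4): no bracket -> illegal
(4,1): no bracket -> illegal
(4,4): flips 1 -> legal
(5,2): no bracket -> illegal
(5,3): flips 1 -> legal
(5,4): no bracket -> illegal
W mobility = 6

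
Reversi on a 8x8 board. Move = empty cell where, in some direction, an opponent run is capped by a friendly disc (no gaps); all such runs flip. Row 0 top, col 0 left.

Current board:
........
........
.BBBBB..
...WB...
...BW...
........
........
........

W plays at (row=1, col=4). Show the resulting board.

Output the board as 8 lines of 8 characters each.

Place W at (1,4); scan 8 dirs for brackets.
Dir NW: first cell '.' (not opp) -> no flip
Dir N: first cell '.' (not opp) -> no flip
Dir NE: first cell '.' (not opp) -> no flip
Dir W: first cell '.' (not opp) -> no flip
Dir E: first cell '.' (not opp) -> no flip
Dir SW: opp run (2,3), next='.' -> no flip
Dir S: opp run (2,4) (3,4) capped by W -> flip
Dir SE: opp run (2,5), next='.' -> no flip
All flips: (2,4) (3,4)

Answer: ........
....W...
.BBBWB..
...WW...
...BW...
........
........
........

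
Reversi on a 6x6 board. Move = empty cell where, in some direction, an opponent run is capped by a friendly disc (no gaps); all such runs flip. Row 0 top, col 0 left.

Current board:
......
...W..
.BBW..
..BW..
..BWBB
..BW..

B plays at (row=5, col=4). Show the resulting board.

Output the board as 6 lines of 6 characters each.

Place B at (5,4); scan 8 dirs for brackets.
Dir NW: opp run (4,3) capped by B -> flip
Dir N: first cell 'B' (not opp) -> no flip
Dir NE: first cell 'B' (not opp) -> no flip
Dir W: opp run (5,3) capped by B -> flip
Dir E: first cell '.' (not opp) -> no flip
Dir SW: edge -> no flip
Dir S: edge -> no flip
Dir SE: edge -> no flip
All flips: (4,3) (5,3)

Answer: ......
...W..
.BBW..
..BW..
..BBBB
..BBB.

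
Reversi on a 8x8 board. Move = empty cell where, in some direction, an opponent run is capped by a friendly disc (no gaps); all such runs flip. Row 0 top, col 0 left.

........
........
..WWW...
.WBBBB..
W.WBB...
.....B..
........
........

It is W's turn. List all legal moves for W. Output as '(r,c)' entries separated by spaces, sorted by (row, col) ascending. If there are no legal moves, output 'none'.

(2,1): no bracket -> illegal
(2,5): no bracket -> illegal
(2,6): no bracket -> illegal
(3,6): flips 4 -> legal
(4,1): flips 1 -> legal
(4,5): flips 3 -> legal
(4,6): flips 1 -> legal
(5,2): no bracket -> illegal
(5,3): flips 2 -> legal
(5,4): flips 2 -> legal
(5,6): no bracket -> illegal
(6,4): no bracket -> illegal
(6,5): no bracket -> illegal
(6,6): flips 3 -> legal

Answer: (3,6) (4,1) (4,5) (4,6) (5,3) (5,4) (6,6)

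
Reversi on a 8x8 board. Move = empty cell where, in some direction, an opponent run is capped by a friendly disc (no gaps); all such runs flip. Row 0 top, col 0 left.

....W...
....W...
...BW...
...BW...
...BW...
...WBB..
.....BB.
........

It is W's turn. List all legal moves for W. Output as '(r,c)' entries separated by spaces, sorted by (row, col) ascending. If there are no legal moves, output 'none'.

(1,2): flips 1 -> legal
(1,3): flips 3 -> legal
(2,2): flips 2 -> legal
(3,2): flips 2 -> legal
(4,2): flips 2 -> legal
(4,5): no bracket -> illegal
(4,6): no bracket -> illegal
(5,2): flips 1 -> legal
(5,6): flips 2 -> legal
(5,7): no bracket -> illegal
(6,3): no bracket -> illegal
(6,4): flips 1 -> legal
(6,7): no bracket -> illegal
(7,4): no bracket -> illegal
(7,5): no bracket -> illegal
(7,6): no bracket -> illegal
(7,7): flips 2 -> legal

Answer: (1,2) (1,3) (2,2) (3,2) (4,2) (5,2) (5,6) (6,4) (7,7)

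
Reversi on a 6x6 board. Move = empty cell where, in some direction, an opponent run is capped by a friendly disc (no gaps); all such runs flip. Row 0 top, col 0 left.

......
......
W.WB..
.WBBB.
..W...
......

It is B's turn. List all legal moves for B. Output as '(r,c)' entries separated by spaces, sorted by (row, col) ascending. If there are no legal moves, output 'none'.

Answer: (1,1) (1,2) (2,1) (3,0) (5,1) (5,2)

Derivation:
(1,0): no bracket -> illegal
(1,1): flips 1 -> legal
(1,2): flips 1 -> legal
(1,3): no bracket -> illegal
(2,1): flips 1 -> legal
(3,0): flips 1 -> legal
(4,0): no bracket -> illegal
(4,1): no bracket -> illegal
(4,3): no bracket -> illegal
(5,1): flips 1 -> legal
(5,2): flips 1 -> legal
(5,3): no bracket -> illegal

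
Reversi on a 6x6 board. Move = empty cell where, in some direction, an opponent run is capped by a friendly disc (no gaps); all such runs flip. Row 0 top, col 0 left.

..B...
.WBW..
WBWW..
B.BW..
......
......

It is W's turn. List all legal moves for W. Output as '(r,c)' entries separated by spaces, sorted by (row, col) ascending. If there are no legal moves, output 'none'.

(0,1): flips 1 -> legal
(0,3): no bracket -> illegal
(1,0): no bracket -> illegal
(3,1): flips 2 -> legal
(4,0): flips 1 -> legal
(4,1): flips 1 -> legal
(4,2): flips 1 -> legal
(4,3): no bracket -> illegal

Answer: (0,1) (3,1) (4,0) (4,1) (4,2)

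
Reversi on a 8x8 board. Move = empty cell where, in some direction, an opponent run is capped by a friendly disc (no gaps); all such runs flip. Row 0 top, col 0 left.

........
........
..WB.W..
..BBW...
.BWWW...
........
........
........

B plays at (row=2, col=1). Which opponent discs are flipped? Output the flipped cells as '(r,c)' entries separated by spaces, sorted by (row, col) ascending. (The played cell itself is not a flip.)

Answer: (2,2)

Derivation:
Dir NW: first cell '.' (not opp) -> no flip
Dir N: first cell '.' (not opp) -> no flip
Dir NE: first cell '.' (not opp) -> no flip
Dir W: first cell '.' (not opp) -> no flip
Dir E: opp run (2,2) capped by B -> flip
Dir SW: first cell '.' (not opp) -> no flip
Dir S: first cell '.' (not opp) -> no flip
Dir SE: first cell 'B' (not opp) -> no flip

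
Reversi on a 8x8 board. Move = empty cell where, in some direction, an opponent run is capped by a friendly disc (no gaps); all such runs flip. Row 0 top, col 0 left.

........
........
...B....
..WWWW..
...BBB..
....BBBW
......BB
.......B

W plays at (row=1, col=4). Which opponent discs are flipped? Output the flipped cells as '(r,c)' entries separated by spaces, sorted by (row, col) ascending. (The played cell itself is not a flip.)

Answer: (2,3)

Derivation:
Dir NW: first cell '.' (not opp) -> no flip
Dir N: first cell '.' (not opp) -> no flip
Dir NE: first cell '.' (not opp) -> no flip
Dir W: first cell '.' (not opp) -> no flip
Dir E: first cell '.' (not opp) -> no flip
Dir SW: opp run (2,3) capped by W -> flip
Dir S: first cell '.' (not opp) -> no flip
Dir SE: first cell '.' (not opp) -> no flip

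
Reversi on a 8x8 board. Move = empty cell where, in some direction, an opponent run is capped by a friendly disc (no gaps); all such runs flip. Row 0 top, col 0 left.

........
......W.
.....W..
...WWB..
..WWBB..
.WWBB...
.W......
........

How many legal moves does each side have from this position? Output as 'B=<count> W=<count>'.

Answer: B=8 W=7

Derivation:
-- B to move --
(0,5): no bracket -> illegal
(0,6): no bracket -> illegal
(0,7): no bracket -> illegal
(1,4): no bracket -> illegal
(1,5): flips 1 -> legal
(1,7): no bracket -> illegal
(2,2): flips 1 -> legal
(2,3): flips 3 -> legal
(2,4): flips 1 -> legal
(2,6): no bracket -> illegal
(2,7): no bracket -> illegal
(3,1): flips 1 -> legal
(3,2): flips 3 -> legal
(3,6): no bracket -> illegal
(4,0): no bracket -> illegal
(4,1): flips 2 -> legal
(5,0): flips 2 -> legal
(6,0): no bracket -> illegal
(6,2): no bracket -> illegal
(6,3): no bracket -> illegal
(7,0): no bracket -> illegal
(7,1): no bracket -> illegal
(7,2): no bracket -> illegal
B mobility = 8
-- W to move --
(2,4): no bracket -> illegal
(2,6): no bracket -> illegal
(3,6): flips 1 -> legal
(4,6): flips 2 -> legal
(5,5): flips 5 -> legal
(5,6): flips 1 -> legal
(6,2): no bracket -> illegal
(6,3): flips 1 -> legal
(6,4): flips 3 -> legal
(6,5): flips 1 -> legal
W mobility = 7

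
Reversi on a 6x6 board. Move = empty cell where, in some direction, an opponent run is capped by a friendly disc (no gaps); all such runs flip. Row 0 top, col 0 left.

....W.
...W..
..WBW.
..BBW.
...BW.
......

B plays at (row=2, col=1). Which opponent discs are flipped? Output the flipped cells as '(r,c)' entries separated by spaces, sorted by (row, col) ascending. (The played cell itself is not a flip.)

Dir NW: first cell '.' (not opp) -> no flip
Dir N: first cell '.' (not opp) -> no flip
Dir NE: first cell '.' (not opp) -> no flip
Dir W: first cell '.' (not opp) -> no flip
Dir E: opp run (2,2) capped by B -> flip
Dir SW: first cell '.' (not opp) -> no flip
Dir S: first cell '.' (not opp) -> no flip
Dir SE: first cell 'B' (not opp) -> no flip

Answer: (2,2)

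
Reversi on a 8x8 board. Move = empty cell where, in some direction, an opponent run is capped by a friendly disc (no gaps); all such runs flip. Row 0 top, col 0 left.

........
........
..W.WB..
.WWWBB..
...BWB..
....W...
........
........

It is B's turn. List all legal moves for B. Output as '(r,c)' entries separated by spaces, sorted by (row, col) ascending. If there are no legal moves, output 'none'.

Answer: (1,3) (1,4) (2,1) (2,3) (3,0) (5,3) (6,3) (6,4) (6,5)

Derivation:
(1,1): no bracket -> illegal
(1,2): no bracket -> illegal
(1,3): flips 1 -> legal
(1,4): flips 1 -> legal
(1,5): no bracket -> illegal
(2,0): no bracket -> illegal
(2,1): flips 1 -> legal
(2,3): flips 2 -> legal
(3,0): flips 3 -> legal
(4,0): no bracket -> illegal
(4,1): no bracket -> illegal
(4,2): no bracket -> illegal
(5,3): flips 1 -> legal
(5,5): no bracket -> illegal
(6,3): flips 1 -> legal
(6,4): flips 2 -> legal
(6,5): flips 1 -> legal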